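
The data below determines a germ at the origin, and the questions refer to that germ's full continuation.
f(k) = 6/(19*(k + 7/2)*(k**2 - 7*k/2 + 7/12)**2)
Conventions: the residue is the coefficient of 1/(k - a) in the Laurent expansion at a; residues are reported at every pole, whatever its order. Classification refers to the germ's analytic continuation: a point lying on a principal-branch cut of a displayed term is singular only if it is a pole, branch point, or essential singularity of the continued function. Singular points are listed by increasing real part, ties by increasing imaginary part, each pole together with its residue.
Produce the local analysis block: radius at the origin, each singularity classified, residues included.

Radius of convergence at 0: 7/4 - (1/12)*sqrt(357).
At -7/2: a pole of order 1; residue 864/1721419.
At 7/4 - (1/12)*sqrt(357): a pole of order 2; residue -432/1721419 + (89424/497490091)*sqrt(357).
At 7/4 + (1/12)*sqrt(357): a pole of order 2; residue -432/1721419 - (89424/497490091)*sqrt(357).

Denominator factor (k + 7/2): pole of order 1 at -7/2, modulus 7/2.
Denominator factor (k**2 - 7*k/2 + 7/12)^2: discriminant 119/12, real irrational roots 7/4 + (1/12)*sqrt(357) and 7/4 - (1/12)*sqrt(357); poles of order 2, moduli 7/4 + (1/12)*sqrt(357) and 7/4 - (1/12)*sqrt(357).
The radius of convergence is the smallest modulus among the singular points: 7/4 - (1/12)*sqrt(357).
At the order-1 pole -7/2 set g(k) = (k - (-7/2))*f(k) = 6/(19*(k**2 - 7*k/2 + 7/12)**2).
Simple pole: residue = g(a) at a = -7/2, which is 864/1721419.
The factor k**2 - 7*k/2 + 7/12 splits as (k - a)(k - a') with a = 7/4 - (1/12)*sqrt(357), a' = 7/4 + (1/12)*sqrt(357). At the order-2 pole a set g(k) = (k - a)^2*f(k) = [6/(19*(k + 7/2))] / (k - a')^2.
Order-2 pole: residue = g'(a); g'(7/4 - (1/12)*sqrt(357)) = -432/1721419 + (89424/497490091)*sqrt(357), so the residue is -432/1721419 + (89424/497490091)*sqrt(357).
The factor k**2 - 7*k/2 + 7/12 splits as (k - a)(k - a') with a = 7/4 + (1/12)*sqrt(357), a' = 7/4 - (1/12)*sqrt(357). At the order-2 pole a set g(k) = (k - a)^2*f(k) = [6/(19*(k + 7/2))] / (k - a')^2.
Order-2 pole: residue = g'(a); g'(7/4 + (1/12)*sqrt(357)) = -432/1721419 - (89424/497490091)*sqrt(357), so the residue is -432/1721419 - (89424/497490091)*sqrt(357).
List the singular points by increasing real part (a conjugate pair: the negative imaginary part first).


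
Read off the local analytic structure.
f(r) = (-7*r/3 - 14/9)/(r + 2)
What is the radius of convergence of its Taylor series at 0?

Denominator factor (r + 2): pole of order 1 at -2, modulus 2.
The radius of convergence is the smallest modulus among the singular points: 2.

The radius of convergence is 2.


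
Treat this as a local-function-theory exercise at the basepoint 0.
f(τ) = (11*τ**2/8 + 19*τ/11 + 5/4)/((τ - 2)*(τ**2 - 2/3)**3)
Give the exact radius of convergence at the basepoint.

Denominator factor (τ - 2): pole of order 1 at 2, modulus 2.
Denominator factor (τ**2 - 2/3)^3: discriminant 8/3, real irrational roots (1/3)*sqrt(6) and -(1/3)*sqrt(6); poles of order 3, moduli (1/3)*sqrt(6) and (1/3)*sqrt(6).
The radius of convergence is the smallest modulus among the singular points: (1/3)*sqrt(6).

The radius of convergence is (1/3)*sqrt(6).


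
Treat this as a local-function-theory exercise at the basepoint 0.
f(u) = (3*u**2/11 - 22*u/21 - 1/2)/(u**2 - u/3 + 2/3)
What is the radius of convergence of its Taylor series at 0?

The radius of convergence is (1/3)*sqrt(6).

Denominator factor (u**2 - u/3 + 2/3): discriminant -23/9, complex-conjugate roots (1/6) + ((1/6)*sqrt(23))*i and (1/6) - ((1/6)*sqrt(23))*i; poles of order 1, moduli (1/3)*sqrt(6) and (1/3)*sqrt(6).
The radius of convergence is the smallest modulus among the singular points: (1/3)*sqrt(6).


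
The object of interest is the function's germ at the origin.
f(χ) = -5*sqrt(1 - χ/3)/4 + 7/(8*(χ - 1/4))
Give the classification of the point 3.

The term (-5/4)*sqrt(1 - χ/(3)) has argument 1 - 3/(3) = 0 at 3: a square-root (algebraic, two-sheeted) branch point; the remaining terms are analytic or single-valued there.

The point is an algebraic (square-root) branch point.


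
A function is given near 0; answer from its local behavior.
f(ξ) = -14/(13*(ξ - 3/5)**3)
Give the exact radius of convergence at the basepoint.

Denominator factor (ξ - 3/5)^3: pole of order 3 at 3/5, modulus 3/5.
The radius of convergence is the smallest modulus among the singular points: 3/5.

The radius of convergence is 3/5.


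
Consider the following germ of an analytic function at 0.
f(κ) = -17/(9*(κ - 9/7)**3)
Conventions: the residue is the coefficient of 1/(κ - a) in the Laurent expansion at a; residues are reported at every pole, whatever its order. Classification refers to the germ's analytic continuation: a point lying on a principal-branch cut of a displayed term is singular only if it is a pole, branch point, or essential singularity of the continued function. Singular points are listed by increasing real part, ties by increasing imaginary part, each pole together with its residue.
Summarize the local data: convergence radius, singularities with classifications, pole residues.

Radius of convergence at 0: 9/7.
At 9/7: a pole of order 3; residue 0.

Denominator factor (κ - 9/7)^3: pole of order 3 at 9/7, modulus 9/7.
The radius of convergence is the smallest modulus among the singular points: 9/7.
At the order-3 pole 9/7 set g(κ) = (κ - (9/7))^3*f(κ) = -17/9.
Order-3 pole: residue = g''(a)/2; g''(9/7) = 0, so the residue is 0.


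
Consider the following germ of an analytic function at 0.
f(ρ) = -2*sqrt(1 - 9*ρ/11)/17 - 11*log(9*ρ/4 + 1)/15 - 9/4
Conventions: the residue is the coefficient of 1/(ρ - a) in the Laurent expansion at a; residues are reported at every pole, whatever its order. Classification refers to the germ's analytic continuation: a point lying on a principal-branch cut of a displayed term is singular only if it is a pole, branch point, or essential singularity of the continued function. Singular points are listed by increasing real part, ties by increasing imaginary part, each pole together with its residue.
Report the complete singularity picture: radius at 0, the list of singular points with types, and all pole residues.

Branch term (-2/17)*sqrt(1 - ρ/(11/9)): its argument vanishes at ρ = 11/9, a square-root branch point, modulus 11/9.
Branch term (-11/15)*log(1 - ρ/(-4/9)): its argument vanishes at ρ = -4/9, a logarithmic branch point, modulus 4/9.
The radius of convergence is the smallest modulus among the singular points: 4/9.
List the singular points by increasing real part (a conjugate pair: the negative imaginary part first).

Radius of convergence at 0: 4/9.
At -4/9: a logarithmic branch point.
At 11/9: an algebraic (square-root) branch point.


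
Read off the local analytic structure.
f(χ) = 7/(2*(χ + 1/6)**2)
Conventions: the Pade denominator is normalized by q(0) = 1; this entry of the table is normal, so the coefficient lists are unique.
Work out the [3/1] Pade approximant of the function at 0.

The Pade approximant has numerator coefficients [126, -567, 2268, -6804]; denominator coefficients [1, 15/2].

Taylor coefficients needed (expand at 0): a_0 = 126, a_1 = -1512, a_2 = 13608, a_3 = -108864, a_4 = 816480.
Write the denominator as Q(χ) = 1 + q1*χ. Requiring Q*f - P = O(χ^5) with deg P <= 3 kills the coefficients of χ^4..χ^4 in Q*f:
  χ^4: a_4 + q1*a_3 = 0, i.e. 816480 + (-108864)*q1 = 0.
Solving this linear system: q1 = 15/2.
The numerator is Q*f truncated at degree 3: P0 = a_0 = 126; P1 = a_1 + q1*a_0 = -567; P2 = a_2 + q1*a_1 = 2268; P3 = a_3 + q1*a_2 = -6804.


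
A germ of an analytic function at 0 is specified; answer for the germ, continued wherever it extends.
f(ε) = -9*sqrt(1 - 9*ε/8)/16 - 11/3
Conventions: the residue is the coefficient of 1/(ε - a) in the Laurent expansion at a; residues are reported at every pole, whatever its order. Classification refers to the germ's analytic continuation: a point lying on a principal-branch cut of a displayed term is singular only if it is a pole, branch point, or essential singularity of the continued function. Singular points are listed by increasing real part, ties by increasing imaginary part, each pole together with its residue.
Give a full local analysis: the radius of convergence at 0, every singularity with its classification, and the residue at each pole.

Branch term (-9/16)*sqrt(1 - ε/(8/9)): its argument vanishes at ε = 8/9, a square-root branch point, modulus 8/9.
The radius of convergence is the smallest modulus among the singular points: 8/9.

Radius of convergence at 0: 8/9.
At 8/9: an algebraic (square-root) branch point.


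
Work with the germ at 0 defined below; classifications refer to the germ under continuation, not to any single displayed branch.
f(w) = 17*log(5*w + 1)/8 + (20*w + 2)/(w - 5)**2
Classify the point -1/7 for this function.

Denominator factors: w - 5 = -36/7 at w = -1/7 — none vanishes.
Branch term log(1 - w/(-1/5)): argument at -1/7 is 2/7, nonzero, so -1/7 is not its branch point (a point on a principal cut is still regular for the continued germ).
So the germ continues analytically to -1/7.

The point is a regular point.


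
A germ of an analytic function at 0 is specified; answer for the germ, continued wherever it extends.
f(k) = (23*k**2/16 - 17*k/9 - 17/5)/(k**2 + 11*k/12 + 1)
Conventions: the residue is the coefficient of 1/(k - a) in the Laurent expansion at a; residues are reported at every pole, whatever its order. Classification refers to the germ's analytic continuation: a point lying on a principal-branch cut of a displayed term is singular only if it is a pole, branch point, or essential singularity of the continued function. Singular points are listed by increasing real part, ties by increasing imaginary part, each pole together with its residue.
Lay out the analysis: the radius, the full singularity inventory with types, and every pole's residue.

Denominator factor (k**2 + 11*k/12 + 1): discriminant -455/144, complex-conjugate roots (-11/24) + ((1/24)*sqrt(455))*i and (-11/24) - ((1/24)*sqrt(455))*i; poles of order 1, moduli 1 and 1.
The radius of convergence is the smallest modulus among the singular points: 1.
The factor k**2 + 11*k/12 + 1 splits as (k - a)(k - a') with a = (-11/24) - ((1/24)*sqrt(455))*i, a' = (-11/24) + ((1/24)*sqrt(455))*i. At the order-1 pole a set g(k) = (k - a)*f(k) = [23*k**2/16 - 17*k/9 - 17/5] / (k - a').
Simple pole: residue = g(a) at a = (-11/24) - ((1/24)*sqrt(455))*i, which is (-1847/1152) - ((232783/2620800)*sqrt(455))*i.
The factor k**2 + 11*k/12 + 1 splits as (k - a)(k - a') with a = (-11/24) + ((1/24)*sqrt(455))*i, a' = (-11/24) - ((1/24)*sqrt(455))*i. At the order-1 pole a set g(k) = (k - a)*f(k) = [23*k**2/16 - 17*k/9 - 17/5] / (k - a').
Simple pole: residue = g(a) at a = (-11/24) + ((1/24)*sqrt(455))*i, which is (-1847/1152) + ((232783/2620800)*sqrt(455))*i.
List the singular points by increasing real part (a conjugate pair: the negative imaginary part first).

Radius of convergence at 0: 1.
At (-11/24) - ((1/24)*sqrt(455))*i: a pole of order 1; residue (-1847/1152) - ((232783/2620800)*sqrt(455))*i.
At (-11/24) + ((1/24)*sqrt(455))*i: a pole of order 1; residue (-1847/1152) + ((232783/2620800)*sqrt(455))*i.


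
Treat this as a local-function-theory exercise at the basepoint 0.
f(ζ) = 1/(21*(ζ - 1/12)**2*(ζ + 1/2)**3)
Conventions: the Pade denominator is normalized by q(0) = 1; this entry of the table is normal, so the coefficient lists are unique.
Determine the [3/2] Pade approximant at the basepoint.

Taylor coefficients needed (expand at 0): a_0 = 384/7, a_1 = 6912/7, a_2 = 119808/7, a_3 = 264192, a_4 = 3889152, a_5 = 55259136.
Write the denominator as Q(ζ) = 1 + q1*ζ + q2*ζ^2. Requiring Q*f - P = O(ζ^6) with deg P <= 3 kills the coefficients of ζ^4..ζ^5 in Q*f:
  ζ^4: a_4 + q1*a_3 + q2*a_2 = 0, i.e. 3889152 + (264192)*q1 + (119808/7)*q2 = 0.
  ζ^5: a_5 + q1*a_4 + q2*a_3 = 0, i.e. 55259136 + (3889152)*q1 + (264192)*q2 = 0.
Solving this linear system: q1 = -30300/1199, q2 = 195258/1199.
The numerator is Q*f truncated at degree 3: P0 = a_0 = 384/7; P1 = a_1 + q1*a_0 = -3347712/8393; P2 = a_2 + q1*a_1 + q2*a_0 = 9195264/8393; P3 = a_3 + q1*a_2 + q2*a_1 = -63195648/8393.

The Pade approximant has numerator coefficients [384/7, -3347712/8393, 9195264/8393, -63195648/8393]; denominator coefficients [1, -30300/1199, 195258/1199].


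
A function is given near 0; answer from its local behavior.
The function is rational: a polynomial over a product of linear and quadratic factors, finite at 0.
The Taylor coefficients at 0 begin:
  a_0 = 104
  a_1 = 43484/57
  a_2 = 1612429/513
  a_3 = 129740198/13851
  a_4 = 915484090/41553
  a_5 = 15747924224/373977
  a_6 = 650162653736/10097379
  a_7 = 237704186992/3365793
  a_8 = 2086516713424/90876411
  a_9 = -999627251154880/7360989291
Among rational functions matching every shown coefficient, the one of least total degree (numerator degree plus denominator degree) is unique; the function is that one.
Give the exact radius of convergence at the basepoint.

No rational of total degree below 8 reproduces all 10 coefficients; solving the [2/6] Pade equations on them gives f(d) = (37*d**2/8 + d/38 + 13)/(d**2 - 11*d/9 + 1/2)**3, whose expansion matches every shown term.
Denominator factor (d**2 - 11*d/9 + 1/2)^3: discriminant -41/81, complex-conjugate roots (11/18) + ((1/18)*sqrt(41))*i and (11/18) - ((1/18)*sqrt(41))*i; poles of order 3, moduli (1/2)*sqrt(2) and (1/2)*sqrt(2).
The radius of convergence is the smallest modulus among the singular points: (1/2)*sqrt(2).

The radius of convergence is (1/2)*sqrt(2).


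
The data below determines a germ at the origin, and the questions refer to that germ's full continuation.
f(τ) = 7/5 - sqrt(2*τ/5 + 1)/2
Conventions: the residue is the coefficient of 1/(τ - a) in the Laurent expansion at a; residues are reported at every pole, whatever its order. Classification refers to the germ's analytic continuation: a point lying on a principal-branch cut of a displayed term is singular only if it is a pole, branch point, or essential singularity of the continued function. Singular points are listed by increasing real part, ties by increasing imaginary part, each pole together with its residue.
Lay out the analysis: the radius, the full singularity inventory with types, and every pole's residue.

Radius of convergence at 0: 5/2.
At -5/2: an algebraic (square-root) branch point.

Branch term (-1/2)*sqrt(1 - τ/(-5/2)): its argument vanishes at τ = -5/2, a square-root branch point, modulus 5/2.
The radius of convergence is the smallest modulus among the singular points: 5/2.


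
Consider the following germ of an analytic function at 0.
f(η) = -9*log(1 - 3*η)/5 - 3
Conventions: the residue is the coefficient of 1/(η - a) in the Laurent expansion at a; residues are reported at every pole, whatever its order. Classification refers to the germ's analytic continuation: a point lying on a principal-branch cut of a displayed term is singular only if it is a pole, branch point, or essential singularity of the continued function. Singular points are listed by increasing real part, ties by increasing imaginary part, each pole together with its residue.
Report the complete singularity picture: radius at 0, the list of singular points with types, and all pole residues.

Radius of convergence at 0: 1/3.
At 1/3: a logarithmic branch point.

Branch term (-9/5)*log(1 - η/(1/3)): its argument vanishes at η = 1/3, a logarithmic branch point, modulus 1/3.
The radius of convergence is the smallest modulus among the singular points: 1/3.


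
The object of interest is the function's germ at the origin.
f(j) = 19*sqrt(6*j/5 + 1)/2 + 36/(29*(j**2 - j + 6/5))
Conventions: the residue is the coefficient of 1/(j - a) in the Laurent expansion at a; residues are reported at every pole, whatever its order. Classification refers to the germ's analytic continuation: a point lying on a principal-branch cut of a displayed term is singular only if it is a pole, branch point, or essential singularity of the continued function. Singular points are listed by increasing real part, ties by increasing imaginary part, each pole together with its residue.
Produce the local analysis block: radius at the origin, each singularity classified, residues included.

Denominator factor (j**2 - j + 6/5): discriminant -19/5, complex-conjugate roots (1/2) + ((1/10)*sqrt(95))*i and (1/2) - ((1/10)*sqrt(95))*i; poles of order 1, moduli (1/5)*sqrt(30) and (1/5)*sqrt(30).
Branch term (19/2)*sqrt(1 - j/(-5/6)): its argument vanishes at j = -5/6, a square-root branch point, modulus 5/6.
The radius of convergence is the smallest modulus among the singular points: 5/6.
The branch term is analytic at (1/2) - ((1/10)*sqrt(95))*i and contributes nothing to the residue; only the rational part matters.
The factor j**2 - j + 6/5 splits as (j - a)(j - a') with a = (1/2) - ((1/10)*sqrt(95))*i, a' = (1/2) + ((1/10)*sqrt(95))*i. At the order-1 pole a set g(j) = (j - a)*(rational part) = [36/29] / (j - a').
Simple pole: residue = g(a) at a = (1/2) - ((1/10)*sqrt(95))*i, which is ((36/551)*sqrt(95))*i.
The branch term is analytic at (1/2) + ((1/10)*sqrt(95))*i and contributes nothing to the residue; only the rational part matters.
The factor j**2 - j + 6/5 splits as (j - a)(j - a') with a = (1/2) + ((1/10)*sqrt(95))*i, a' = (1/2) - ((1/10)*sqrt(95))*i. At the order-1 pole a set g(j) = (j - a)*(rational part) = [36/29] / (j - a').
Simple pole: residue = g(a) at a = (1/2) + ((1/10)*sqrt(95))*i, which is -((36/551)*sqrt(95))*i.
List the singular points by increasing real part (a conjugate pair: the negative imaginary part first).

Radius of convergence at 0: 5/6.
At -5/6: an algebraic (square-root) branch point.
At (1/2) - ((1/10)*sqrt(95))*i: a pole of order 1; residue ((36/551)*sqrt(95))*i.
At (1/2) + ((1/10)*sqrt(95))*i: a pole of order 1; residue -((36/551)*sqrt(95))*i.


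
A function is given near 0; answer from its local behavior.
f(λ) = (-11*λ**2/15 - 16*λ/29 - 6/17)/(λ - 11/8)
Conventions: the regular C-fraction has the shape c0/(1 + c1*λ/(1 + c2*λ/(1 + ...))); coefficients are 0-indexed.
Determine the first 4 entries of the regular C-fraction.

Taylor coefficients (expand at 0): a_0 = 48/187, a_1 = 35072/59653, a_2 = 9458104/9842745, a_3 = 75664832/108270195.
c0 = a_0 = 48/187. Peel one level at a time: if S = 1 + c*λ/S' with S'(0) = 1, then c is the λ-coefficient of S and S' = c*λ/(S - 1).
S_1 = c0/f = 1 + (-2192/957)*λ + (417061/277530)*λ^2 + ...; c1 = -2192/957.
S_2 = c1*λ/(S_1 - 1) = 1 + (417061/635680)*λ + (6411412249/4324377600)*λ^2 + ...; c2 = 417061/635680.
S_3 = c2*λ/(S_2 - 1) = 1 + (-10937115013/4839870240)*λ + ...; c3 = -10937115013/4839870240.

The regular C-fraction coefficients are [48/187, -2192/957, 417061/635680, -10937115013/4839870240].


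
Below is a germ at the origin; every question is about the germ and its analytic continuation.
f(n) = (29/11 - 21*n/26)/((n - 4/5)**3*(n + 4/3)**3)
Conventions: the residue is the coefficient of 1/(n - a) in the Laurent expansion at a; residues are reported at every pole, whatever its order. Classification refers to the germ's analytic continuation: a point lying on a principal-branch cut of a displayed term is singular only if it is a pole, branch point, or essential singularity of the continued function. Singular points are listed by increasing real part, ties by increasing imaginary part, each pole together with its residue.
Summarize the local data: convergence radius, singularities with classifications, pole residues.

Denominator factor (n + 4/3)^3: pole of order 3 at -4/3, modulus 4/3.
Denominator factor (n - 4/5)^3: pole of order 3 at 4/5, modulus 4/5.
The radius of convergence is the smallest modulus among the singular points: 4/5.
At the order-3 pole -4/3 set g(n) = (n - (-4/3))^3*f(n) = (29/11 - 21*n/26)/(n - 4/5)**3.
Order-3 pole: residue = g''(a)/2; g''(-4/3) = -929019375/1199570944, so the residue is -929019375/2399141888.
At the order-3 pole 4/5 set g(n) = (n - (4/5))^3*f(n) = (29/11 - 21*n/26)/(n + 4/3)**3.
Order-3 pole: residue = g''(a)/2; g''(4/5) = 929019375/1199570944, so the residue is 929019375/2399141888.
List the singular points by increasing real part (a conjugate pair: the negative imaginary part first).

Radius of convergence at 0: 4/5.
At -4/3: a pole of order 3; residue -929019375/2399141888.
At 4/5: a pole of order 3; residue 929019375/2399141888.


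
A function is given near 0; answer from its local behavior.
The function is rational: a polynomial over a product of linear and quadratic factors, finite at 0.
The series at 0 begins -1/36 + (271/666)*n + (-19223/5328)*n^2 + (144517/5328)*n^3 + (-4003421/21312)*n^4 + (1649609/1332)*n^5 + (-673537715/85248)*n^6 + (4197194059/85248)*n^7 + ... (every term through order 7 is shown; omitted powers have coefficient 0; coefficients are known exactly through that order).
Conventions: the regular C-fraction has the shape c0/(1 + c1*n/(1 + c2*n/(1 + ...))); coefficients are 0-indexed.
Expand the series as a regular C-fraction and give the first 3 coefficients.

The regular C-fraction coefficients are [-1/36, 542/37, -463805/80216].

Taylor coefficients (read off): a_0 = -1/36, a_1 = 271/666, a_2 = -19223/5328.
c0 = a_0 = -1/36. Peel one level at a time: if S = 1 + c*n/S' with S'(0) = 1, then c is the n-coefficient of S and S' = c*n/(S - 1).
S_1 = c0/f = 1 + (542/37)*n + (463805/5476)*n^2 + ...; c1 = 542/37.
S_2 = c1*n/(S_1 - 1) = 1 + (-463805/80216)*n + ...; c2 = -463805/80216.


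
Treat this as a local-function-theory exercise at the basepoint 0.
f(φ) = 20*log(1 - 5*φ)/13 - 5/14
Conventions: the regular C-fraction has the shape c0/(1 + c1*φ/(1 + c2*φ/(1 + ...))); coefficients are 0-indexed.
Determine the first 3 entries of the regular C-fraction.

Taylor coefficients (expand at 0): a_0 = -5/14, a_1 = -100/13, a_2 = -250/13.
c0 = a_0 = -5/14. Peel one level at a time: if S = 1 + c*φ/S' with S'(0) = 1, then c is the φ-coefficient of S and S' = c*φ/(S - 1).
S_1 = c0/f = 1 + (-280/13)*φ + (69300/169)*φ^2 + ...; c1 = -280/13.
S_2 = c1*φ/(S_1 - 1) = 1 + (495/26)*φ + ...; c2 = 495/26.

The regular C-fraction coefficients are [-5/14, -280/13, 495/26].


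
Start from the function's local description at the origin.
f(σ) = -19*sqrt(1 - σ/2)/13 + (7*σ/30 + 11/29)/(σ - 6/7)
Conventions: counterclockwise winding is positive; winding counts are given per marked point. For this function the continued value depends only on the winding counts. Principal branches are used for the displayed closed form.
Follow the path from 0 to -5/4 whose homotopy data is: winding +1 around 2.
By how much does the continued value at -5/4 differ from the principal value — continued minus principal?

Continued minus principal equals (19/26)*sqrt(26).

The rational part is single-valued and drops out of the difference; each branch term changes only by its own monodromy.
(-19/13)*sqrt(1 - σ/(2)): winding +1 is odd, the square root flips sign, contributing -2*(-19/13)*sqrt(1 - (-5/4)/(2)) = -2*(-19/13)*sqrt(13/8) = (19/26)*sqrt(26).
Summing the contributions at σ = -5/4 gives (19/26)*sqrt(26).


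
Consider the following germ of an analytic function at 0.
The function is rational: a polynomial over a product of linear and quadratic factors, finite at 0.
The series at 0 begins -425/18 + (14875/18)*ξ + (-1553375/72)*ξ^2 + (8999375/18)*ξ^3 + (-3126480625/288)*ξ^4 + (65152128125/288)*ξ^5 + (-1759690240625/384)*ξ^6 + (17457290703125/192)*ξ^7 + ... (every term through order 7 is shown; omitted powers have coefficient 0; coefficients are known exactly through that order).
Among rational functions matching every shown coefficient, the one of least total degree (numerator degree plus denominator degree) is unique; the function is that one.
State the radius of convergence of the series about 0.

The radius of convergence is 7/2 - (1/10)*sqrt(1185).

No rational of total degree below 4 reproduces all 8 coefficients; solving the [0/4] Pade equations on them gives f(ξ) = -34/(9*(ξ**2 + 7*ξ + 2/5)**2), whose expansion matches every shown term.
Denominator factor (ξ**2 + 7*ξ + 2/5)^2: discriminant 237/5, real irrational roots -7/2 + (1/10)*sqrt(1185) and -7/2 - (1/10)*sqrt(1185); poles of order 2, moduli 7/2 - (1/10)*sqrt(1185) and 7/2 + (1/10)*sqrt(1185).
The radius of convergence is the smallest modulus among the singular points: 7/2 - (1/10)*sqrt(1185).


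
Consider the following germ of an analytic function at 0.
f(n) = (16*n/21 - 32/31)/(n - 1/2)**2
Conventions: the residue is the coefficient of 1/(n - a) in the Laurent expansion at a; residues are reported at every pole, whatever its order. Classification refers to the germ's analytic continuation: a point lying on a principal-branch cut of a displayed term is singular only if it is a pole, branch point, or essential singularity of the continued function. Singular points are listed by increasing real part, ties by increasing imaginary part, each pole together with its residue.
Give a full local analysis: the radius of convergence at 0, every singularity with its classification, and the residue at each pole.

Radius of convergence at 0: 1/2.
At 1/2: a pole of order 2; residue 16/21.

Denominator factor (n - 1/2)^2: pole of order 2 at 1/2, modulus 1/2.
The radius of convergence is the smallest modulus among the singular points: 1/2.
At the order-2 pole 1/2 set g(n) = (n - (1/2))^2*f(n) = 16*n/21 - 32/31.
Order-2 pole: residue = g'(a); g'(1/2) = 16/21, so the residue is 16/21.


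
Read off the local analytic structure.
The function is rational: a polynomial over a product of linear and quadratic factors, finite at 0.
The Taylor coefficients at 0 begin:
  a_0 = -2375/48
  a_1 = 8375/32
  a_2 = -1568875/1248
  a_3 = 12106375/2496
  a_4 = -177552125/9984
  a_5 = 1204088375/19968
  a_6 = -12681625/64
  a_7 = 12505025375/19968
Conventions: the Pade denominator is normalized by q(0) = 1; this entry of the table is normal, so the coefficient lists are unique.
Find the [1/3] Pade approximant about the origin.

The Pade approximant has numerator coefficients [-2375/48, 13961909875/241203352]; denominator coefficients [1, 248415309/60300838, -436140143/120601676, -80797832581/3135643576].


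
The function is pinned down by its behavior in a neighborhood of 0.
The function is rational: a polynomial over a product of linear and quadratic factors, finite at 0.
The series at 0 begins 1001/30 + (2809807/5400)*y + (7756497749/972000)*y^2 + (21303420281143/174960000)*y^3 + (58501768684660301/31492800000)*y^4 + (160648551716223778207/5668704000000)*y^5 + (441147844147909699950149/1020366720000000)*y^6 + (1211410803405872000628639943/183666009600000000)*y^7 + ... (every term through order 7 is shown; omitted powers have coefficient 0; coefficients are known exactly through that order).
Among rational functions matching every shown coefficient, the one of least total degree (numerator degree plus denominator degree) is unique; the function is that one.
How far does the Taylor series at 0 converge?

No rational of total degree below 4 reproduces all 8 coefficients; solving the [0/4] Pade equations on them gives f(y) = -13/((y**2 - 7*y + 5/11)*(y**2 + y/6 - 6/7)), whose expansion matches every shown term.
Denominator factor (y**2 - 7*y + 5/11): discriminant 519/11, real irrational roots 7/2 + (1/22)*sqrt(5709) and 7/2 - (1/22)*sqrt(5709); poles of order 1, moduli 7/2 + (1/22)*sqrt(5709) and 7/2 - (1/22)*sqrt(5709).
Denominator factor (y**2 + y/6 - 6/7): discriminant 871/252, real irrational roots -1/12 + (1/84)*sqrt(6097) and -1/12 - (1/84)*sqrt(6097); poles of order 1, moduli -1/12 + (1/84)*sqrt(6097) and 1/12 + (1/84)*sqrt(6097).
The radius of convergence is the smallest modulus among the singular points: 7/2 - (1/22)*sqrt(5709).

The radius of convergence is 7/2 - (1/22)*sqrt(5709).


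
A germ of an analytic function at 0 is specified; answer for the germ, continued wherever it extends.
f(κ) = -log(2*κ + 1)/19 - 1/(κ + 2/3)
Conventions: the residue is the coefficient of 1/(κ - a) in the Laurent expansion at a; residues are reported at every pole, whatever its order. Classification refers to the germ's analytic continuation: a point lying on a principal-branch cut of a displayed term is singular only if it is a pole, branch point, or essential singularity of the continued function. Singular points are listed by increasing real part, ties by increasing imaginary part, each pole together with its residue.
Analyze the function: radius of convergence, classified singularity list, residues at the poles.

Radius of convergence at 0: 1/2.
At -2/3: a pole of order 1; residue -1.
At -1/2: a logarithmic branch point.

Denominator factor (κ + 2/3): pole of order 1 at -2/3, modulus 2/3.
Branch term (-1/19)*log(1 - κ/(-1/2)): its argument vanishes at κ = -1/2, a logarithmic branch point, modulus 1/2.
The radius of convergence is the smallest modulus among the singular points: 1/2.
The branch term is analytic at -2/3 and contributes nothing to the residue; only the rational part matters.
At the order-1 pole -2/3 set g(κ) = (κ - (-2/3))*(rational part) = -1.
Simple pole: residue = g(a) at a = -2/3, which is -1.
List the singular points by increasing real part (a conjugate pair: the negative imaginary part first).


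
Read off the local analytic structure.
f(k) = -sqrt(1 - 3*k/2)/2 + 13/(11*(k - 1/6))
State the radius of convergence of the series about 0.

Denominator factor (k - 1/6): pole of order 1 at 1/6, modulus 1/6.
Branch term (-1/2)*sqrt(1 - k/(2/3)): its argument vanishes at k = 2/3, a square-root branch point, modulus 2/3.
The radius of convergence is the smallest modulus among the singular points: 1/6.

The radius of convergence is 1/6.


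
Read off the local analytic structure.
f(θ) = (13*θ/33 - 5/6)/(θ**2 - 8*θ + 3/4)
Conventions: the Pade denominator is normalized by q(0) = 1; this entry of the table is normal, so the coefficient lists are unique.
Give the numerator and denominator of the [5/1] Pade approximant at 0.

Taylor coefficients needed (expand at 0): a_0 = -10/9, a_1 = -3364/297, a_2 = -106328/891, a_3 = -305648/243, a_4 = -106312160/8019, a_5 = -3361643584/24057, a_6 = -9663349888/6561.
Write the denominator as Q(θ) = 1 + q1*θ. Requiring Q*f - P = O(θ^7) with deg P <= 5 kills the coefficients of θ^6..θ^6 in Q*f:
  θ^6: a_6 + q1*a_5 = 0, i.e. -9663349888/6561 + (-3361643584/24057)*q1 = 0.
Solving this linear system: q1 = -1660888262/157577043.
The numerator is Q*f truncated at degree 5: P0 = a_0 = -10/9; P1 = a_1 + q1*a_0 = 666813104/1733347473; P2 = a_2 + q1*a_1 = 84352000/1733347473; P3 = a_3 + q1*a_2 = 970048/157577043; P4 = a_4 + q1*a_3 = 1349632/1733347473; P5 = a_5 + q1*a_4 = 168704/1733347473.

The Pade approximant has numerator coefficients [-10/9, 666813104/1733347473, 84352000/1733347473, 970048/157577043, 1349632/1733347473, 168704/1733347473]; denominator coefficients [1, -1660888262/157577043].


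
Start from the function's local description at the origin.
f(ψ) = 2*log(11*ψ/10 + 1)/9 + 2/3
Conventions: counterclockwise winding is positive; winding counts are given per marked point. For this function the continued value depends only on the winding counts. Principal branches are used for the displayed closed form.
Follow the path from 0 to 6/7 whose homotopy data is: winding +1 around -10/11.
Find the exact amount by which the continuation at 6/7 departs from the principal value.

Continued minus principal equals (4/9)*pi*i.

The rational part is single-valued and drops out of the difference; each branch term changes only by its own monodromy.
(2/9)*log(1 - ψ/(-10/11)): each positive loop around -10/11 adds 2*pi*i to the log, so winding +1 contributes (2/9)*(1)*2*pi*i = (4/9)*pi*i.
Summing the contributions at ψ = 6/7 gives (4/9)*pi*i.


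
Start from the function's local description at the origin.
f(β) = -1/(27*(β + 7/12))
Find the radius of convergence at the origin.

Denominator factor (β + 7/12): pole of order 1 at -7/12, modulus 7/12.
The radius of convergence is the smallest modulus among the singular points: 7/12.

The radius of convergence is 7/12.


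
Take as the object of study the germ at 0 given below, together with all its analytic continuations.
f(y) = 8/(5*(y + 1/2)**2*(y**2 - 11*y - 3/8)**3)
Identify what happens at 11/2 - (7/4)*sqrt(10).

The denominator factor y**2 - 11*y - 3/8 vanishes at 11/2 - (7/4)*sqrt(10) and appears to the power 3; the numerator there equals 8/5, nonzero, and no other factor vanishes.
Hence a pole whose order is the multiplicity, 3.

The point is a pole of order 3.


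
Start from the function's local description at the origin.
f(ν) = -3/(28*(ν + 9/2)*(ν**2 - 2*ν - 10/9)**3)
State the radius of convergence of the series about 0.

The radius of convergence is -1 + (1/3)*sqrt(19).

Denominator factor (ν**2 - 2*ν - 10/9)^3: discriminant 76/9, real irrational roots 1 + (1/3)*sqrt(19) and 1 - (1/3)*sqrt(19); poles of order 3, moduli 1 + (1/3)*sqrt(19) and -1 + (1/3)*sqrt(19).
Denominator factor (ν + 9/2): pole of order 1 at -9/2, modulus 9/2.
The radius of convergence is the smallest modulus among the singular points: -1 + (1/3)*sqrt(19).


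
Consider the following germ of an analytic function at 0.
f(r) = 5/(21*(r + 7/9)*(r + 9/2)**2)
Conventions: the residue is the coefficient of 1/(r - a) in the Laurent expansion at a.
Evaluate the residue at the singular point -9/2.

The residue is -540/31423.

At the order-2 pole -9/2 set g(r) = (r - (-9/2))^2*f(r) = 5/(21*(r + 7/9)).
Order-2 pole: residue = g'(a); g'(-9/2) = -540/31423, so the residue is -540/31423.


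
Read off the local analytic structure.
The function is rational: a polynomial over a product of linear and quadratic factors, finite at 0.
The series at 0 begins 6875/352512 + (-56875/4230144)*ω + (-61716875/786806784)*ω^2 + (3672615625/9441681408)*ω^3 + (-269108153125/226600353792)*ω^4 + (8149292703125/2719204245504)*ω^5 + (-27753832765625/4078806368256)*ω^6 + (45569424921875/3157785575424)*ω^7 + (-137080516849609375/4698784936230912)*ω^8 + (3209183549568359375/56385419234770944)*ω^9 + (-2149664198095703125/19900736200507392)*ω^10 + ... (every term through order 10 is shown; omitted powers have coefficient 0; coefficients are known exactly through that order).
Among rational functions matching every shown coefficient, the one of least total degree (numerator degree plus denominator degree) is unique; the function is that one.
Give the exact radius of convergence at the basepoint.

No rational of total degree below 9 reproduces all 11 coefficients; solving the [2/7] Pade equations on them gives f(ω) = (38*ω**2/31 - 9*ω/4 - 11/17)/((ω + 12/5)*(ω**2 - 3*ω - 12/5)**3), whose expansion matches every shown term.
Denominator factor (ω + 12/5): pole of order 1 at -12/5, modulus 12/5.
Denominator factor (ω**2 - 3*ω - 12/5)^3: discriminant 93/5, real irrational roots 3/2 + (1/10)*sqrt(465) and 3/2 - (1/10)*sqrt(465); poles of order 3, moduli 3/2 + (1/10)*sqrt(465) and -3/2 + (1/10)*sqrt(465).
The radius of convergence is the smallest modulus among the singular points: -3/2 + (1/10)*sqrt(465).

The radius of convergence is -3/2 + (1/10)*sqrt(465).


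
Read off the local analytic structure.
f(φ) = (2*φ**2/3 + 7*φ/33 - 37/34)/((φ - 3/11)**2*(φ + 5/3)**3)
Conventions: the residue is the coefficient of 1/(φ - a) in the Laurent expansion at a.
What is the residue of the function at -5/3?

At the order-3 pole -5/3 set g(φ) = (φ - (-5/3))^3*f(φ) = (2*φ**2/3 + 7*φ/33 - 37/34)/(φ - 3/11)**2.
Order-3 pole: residue = g''(a)/2; g''(-5/3) = -163664721/285212672, so the residue is -163664721/570425344.

The residue is -163664721/570425344.


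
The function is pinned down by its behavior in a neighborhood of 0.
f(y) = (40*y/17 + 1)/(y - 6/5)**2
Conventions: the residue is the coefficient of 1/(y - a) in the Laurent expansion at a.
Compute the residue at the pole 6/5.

At the order-2 pole 6/5 set g(y) = (y - (6/5))^2*f(y) = 40*y/17 + 1.
Order-2 pole: residue = g'(a); g'(6/5) = 40/17, so the residue is 40/17.

The residue is 40/17.


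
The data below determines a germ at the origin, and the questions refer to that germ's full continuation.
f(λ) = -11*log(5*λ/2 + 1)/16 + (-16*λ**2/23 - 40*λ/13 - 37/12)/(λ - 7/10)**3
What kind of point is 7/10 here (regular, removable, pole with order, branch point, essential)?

The denominator factor λ - 7/10 vanishes at 7/10 and appears to the power 3; the numerator there equals -500351/89700, nonzero, and no other factor vanishes.
The branch terms are analytic at this point.
Hence a pole whose order is the multiplicity, 3.

The point is a pole of order 3.


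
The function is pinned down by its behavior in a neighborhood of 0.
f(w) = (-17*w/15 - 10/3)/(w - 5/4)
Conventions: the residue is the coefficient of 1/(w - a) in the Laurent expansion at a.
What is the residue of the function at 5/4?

At the order-1 pole 5/4 set g(w) = (w - (5/4))*f(w) = -17*w/15 - 10/3.
Simple pole: residue = g(a) at a = 5/4, which is -19/4.

The residue is -19/4.


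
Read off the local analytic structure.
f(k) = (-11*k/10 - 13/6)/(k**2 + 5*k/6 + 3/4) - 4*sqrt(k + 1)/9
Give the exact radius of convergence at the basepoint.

Denominator factor (k**2 + 5*k/6 + 3/4): discriminant -83/36, complex-conjugate roots (-5/12) + ((1/12)*sqrt(83))*i and (-5/12) - ((1/12)*sqrt(83))*i; poles of order 1, moduli (1/2)*sqrt(3) and (1/2)*sqrt(3).
Branch term (-4/9)*sqrt(1 - k/(-1)): its argument vanishes at k = -1, a square-root branch point, modulus 1.
The radius of convergence is the smallest modulus among the singular points: (1/2)*sqrt(3).

The radius of convergence is (1/2)*sqrt(3).


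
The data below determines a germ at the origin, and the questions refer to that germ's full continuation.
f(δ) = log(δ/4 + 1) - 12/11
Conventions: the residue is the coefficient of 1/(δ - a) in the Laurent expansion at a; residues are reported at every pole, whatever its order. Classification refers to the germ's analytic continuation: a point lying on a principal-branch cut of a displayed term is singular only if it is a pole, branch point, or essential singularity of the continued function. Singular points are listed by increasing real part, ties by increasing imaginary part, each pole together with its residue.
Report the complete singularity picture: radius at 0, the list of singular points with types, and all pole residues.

Radius of convergence at 0: 4.
At -4: a logarithmic branch point.

Branch term (1)*log(1 - δ/(-4)): its argument vanishes at δ = -4, a logarithmic branch point, modulus 4.
The radius of convergence is the smallest modulus among the singular points: 4.


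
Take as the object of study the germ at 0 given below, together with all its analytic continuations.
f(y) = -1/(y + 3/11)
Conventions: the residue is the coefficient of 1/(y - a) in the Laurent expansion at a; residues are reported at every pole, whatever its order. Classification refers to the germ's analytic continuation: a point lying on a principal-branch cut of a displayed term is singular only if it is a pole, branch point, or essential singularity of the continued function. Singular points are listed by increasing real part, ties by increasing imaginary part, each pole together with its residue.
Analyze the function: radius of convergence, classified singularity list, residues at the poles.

Denominator factor (y + 3/11): pole of order 1 at -3/11, modulus 3/11.
The radius of convergence is the smallest modulus among the singular points: 3/11.
At the order-1 pole -3/11 set g(y) = (y - (-3/11))*f(y) = -1.
Simple pole: residue = g(a) at a = -3/11, which is -1.

Radius of convergence at 0: 3/11.
At -3/11: a pole of order 1; residue -1.


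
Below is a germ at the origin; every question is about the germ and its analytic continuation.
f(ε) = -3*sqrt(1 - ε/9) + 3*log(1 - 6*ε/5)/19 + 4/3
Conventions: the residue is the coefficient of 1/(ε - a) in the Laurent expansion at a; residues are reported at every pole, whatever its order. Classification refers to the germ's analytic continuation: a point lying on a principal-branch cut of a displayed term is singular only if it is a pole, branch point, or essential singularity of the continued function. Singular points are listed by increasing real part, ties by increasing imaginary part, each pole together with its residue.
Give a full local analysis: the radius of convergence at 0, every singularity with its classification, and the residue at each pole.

Branch term (-3)*sqrt(1 - ε/(9)): its argument vanishes at ε = 9, a square-root branch point, modulus 9.
Branch term (3/19)*log(1 - ε/(5/6)): its argument vanishes at ε = 5/6, a logarithmic branch point, modulus 5/6.
The radius of convergence is the smallest modulus among the singular points: 5/6.
List the singular points by increasing real part (a conjugate pair: the negative imaginary part first).

Radius of convergence at 0: 5/6.
At 5/6: a logarithmic branch point.
At 9: an algebraic (square-root) branch point.
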